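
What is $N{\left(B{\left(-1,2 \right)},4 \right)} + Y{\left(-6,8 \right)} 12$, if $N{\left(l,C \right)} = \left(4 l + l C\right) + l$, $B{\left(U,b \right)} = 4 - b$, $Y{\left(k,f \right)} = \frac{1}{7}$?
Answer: $\frac{138}{7} \approx 19.714$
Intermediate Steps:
$Y{\left(k,f \right)} = \frac{1}{7}$
$N{\left(l,C \right)} = 5 l + C l$ ($N{\left(l,C \right)} = \left(4 l + C l\right) + l = 5 l + C l$)
$N{\left(B{\left(-1,2 \right)},4 \right)} + Y{\left(-6,8 \right)} 12 = \left(4 - 2\right) \left(5 + 4\right) + \frac{1}{7} \cdot 12 = \left(4 - 2\right) 9 + \frac{12}{7} = 2 \cdot 9 + \frac{12}{7} = 18 + \frac{12}{7} = \frac{138}{7}$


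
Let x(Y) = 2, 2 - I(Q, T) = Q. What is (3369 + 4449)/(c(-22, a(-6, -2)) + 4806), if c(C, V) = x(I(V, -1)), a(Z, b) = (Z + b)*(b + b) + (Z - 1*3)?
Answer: 3909/2404 ≈ 1.6260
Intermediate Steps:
I(Q, T) = 2 - Q
a(Z, b) = -3 + Z + 2*b*(Z + b) (a(Z, b) = (Z + b)*(2*b) + (Z - 3) = 2*b*(Z + b) + (-3 + Z) = -3 + Z + 2*b*(Z + b))
c(C, V) = 2
(3369 + 4449)/(c(-22, a(-6, -2)) + 4806) = (3369 + 4449)/(2 + 4806) = 7818/4808 = 7818*(1/4808) = 3909/2404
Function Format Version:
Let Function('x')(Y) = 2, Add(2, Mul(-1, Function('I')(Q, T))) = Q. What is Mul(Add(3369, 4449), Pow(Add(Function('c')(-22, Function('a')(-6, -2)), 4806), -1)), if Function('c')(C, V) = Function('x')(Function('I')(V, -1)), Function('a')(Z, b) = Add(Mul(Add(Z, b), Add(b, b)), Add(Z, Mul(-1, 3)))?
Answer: Rational(3909, 2404) ≈ 1.6260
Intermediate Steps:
Function('I')(Q, T) = Add(2, Mul(-1, Q))
Function('a')(Z, b) = Add(-3, Z, Mul(2, b, Add(Z, b))) (Function('a')(Z, b) = Add(Mul(Add(Z, b), Mul(2, b)), Add(Z, -3)) = Add(Mul(2, b, Add(Z, b)), Add(-3, Z)) = Add(-3, Z, Mul(2, b, Add(Z, b))))
Function('c')(C, V) = 2
Mul(Add(3369, 4449), Pow(Add(Function('c')(-22, Function('a')(-6, -2)), 4806), -1)) = Mul(Add(3369, 4449), Pow(Add(2, 4806), -1)) = Mul(7818, Pow(4808, -1)) = Mul(7818, Rational(1, 4808)) = Rational(3909, 2404)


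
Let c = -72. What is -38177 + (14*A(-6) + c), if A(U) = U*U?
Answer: -37745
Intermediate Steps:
A(U) = U**2
-38177 + (14*A(-6) + c) = -38177 + (14*(-6)**2 - 72) = -38177 + (14*36 - 72) = -38177 + (504 - 72) = -38177 + 432 = -37745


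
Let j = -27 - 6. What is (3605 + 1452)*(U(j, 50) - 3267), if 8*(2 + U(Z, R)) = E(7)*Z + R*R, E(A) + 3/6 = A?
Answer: -241385781/16 ≈ -1.5087e+7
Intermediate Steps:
j = -33
E(A) = -1/2 + A
U(Z, R) = -2 + R**2/8 + 13*Z/16 (U(Z, R) = -2 + ((-1/2 + 7)*Z + R*R)/8 = -2 + (13*Z/2 + R**2)/8 = -2 + (R**2 + 13*Z/2)/8 = -2 + (R**2/8 + 13*Z/16) = -2 + R**2/8 + 13*Z/16)
(3605 + 1452)*(U(j, 50) - 3267) = (3605 + 1452)*((-2 + (1/8)*50**2 + (13/16)*(-33)) - 3267) = 5057*((-2 + (1/8)*2500 - 429/16) - 3267) = 5057*((-2 + 625/2 - 429/16) - 3267) = 5057*(4539/16 - 3267) = 5057*(-47733/16) = -241385781/16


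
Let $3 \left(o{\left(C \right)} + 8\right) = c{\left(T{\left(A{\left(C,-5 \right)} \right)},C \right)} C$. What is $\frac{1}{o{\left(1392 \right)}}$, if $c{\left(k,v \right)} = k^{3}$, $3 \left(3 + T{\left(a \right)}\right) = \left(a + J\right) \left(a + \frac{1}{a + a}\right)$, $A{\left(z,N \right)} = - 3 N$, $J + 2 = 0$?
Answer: $\frac{91125}{10147578516706} \approx 8.98 \cdot 10^{-9}$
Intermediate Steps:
$J = -2$ ($J = -2 + 0 = -2$)
$T{\left(a \right)} = -3 + \frac{\left(-2 + a\right) \left(a + \frac{1}{2 a}\right)}{3}$ ($T{\left(a \right)} = -3 + \frac{\left(a - 2\right) \left(a + \frac{1}{a + a}\right)}{3} = -3 + \frac{\left(-2 + a\right) \left(a + \frac{1}{2 a}\right)}{3}$)
$o{\left(C \right)} = -8 + \frac{174958262857 C}{2187000}$ ($o{\left(C \right)} = -8 + \frac{\left(\frac{-2 - \left(-3\right) \left(-5\right) \left(17 - 2 \left(\left(-3\right) \left(-5\right)\right)^{2} + 4 \left(\left(-3\right) \left(-5\right)\right)\right)}{6 \left(\left(-3\right) \left(-5\right)\right)}\right)^{3} C}{3} = -8 + \frac{\left(\frac{-2 - 15 \left(17 - 2 \cdot 15^{2} + 4 \cdot 15\right)}{6 \cdot 15}\right)^{3} C}{3} = -8 + \frac{\left(\frac{1}{6} \cdot \frac{1}{15} \left(-2 - 15 \left(17 - 450 + 60\right)\right)\right)^{3} C}{3} = -8 + \frac{\left(\frac{1}{6} \cdot \frac{1}{15} \left(-2 - 15 \left(-373\right)\right)\right)^{3} C}{3} = -8 + \frac{\left(\frac{1}{6} \cdot \frac{1}{15} \left(-2 + 5595\right)\right)^{3} C}{3} = -8 + \frac{\left(\frac{1}{6} \cdot \frac{1}{15} \cdot 5593\right)^{3} C}{3} = -8 + \frac{\left(\frac{5593}{90}\right)^{3} C}{3} = -8 + \frac{\frac{174958262857}{729000} C}{3} = -8 + \frac{174958262857 C}{2187000}$)
$\frac{1}{o{\left(1392 \right)}} = \frac{1}{-8 + \frac{174958262857}{2187000} \cdot 1392} = \frac{1}{-8 + \frac{10147579245706}{91125}} = \frac{1}{\frac{10147578516706}{91125}} = \frac{91125}{10147578516706}$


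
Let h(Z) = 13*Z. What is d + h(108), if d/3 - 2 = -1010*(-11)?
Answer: 34740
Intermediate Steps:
d = 33336 (d = 6 + 3*(-1010*(-11)) = 6 + 3*11110 = 6 + 33330 = 33336)
d + h(108) = 33336 + 13*108 = 33336 + 1404 = 34740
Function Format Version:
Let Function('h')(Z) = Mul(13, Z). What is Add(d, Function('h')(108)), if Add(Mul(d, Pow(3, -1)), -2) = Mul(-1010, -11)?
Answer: 34740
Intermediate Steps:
d = 33336 (d = Add(6, Mul(3, Mul(-1010, -11))) = Add(6, Mul(3, 11110)) = Add(6, 33330) = 33336)
Add(d, Function('h')(108)) = Add(33336, Mul(13, 108)) = Add(33336, 1404) = 34740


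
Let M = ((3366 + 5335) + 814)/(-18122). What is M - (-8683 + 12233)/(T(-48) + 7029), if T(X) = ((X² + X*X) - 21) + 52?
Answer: -21919265/26430937 ≈ -0.82930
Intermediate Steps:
T(X) = 31 + 2*X² (T(X) = ((X² + X²) - 21) + 52 = (2*X² - 21) + 52 = (-21 + 2*X²) + 52 = 31 + 2*X²)
M = -9515/18122 (M = (8701 + 814)*(-1/18122) = 9515*(-1/18122) = -9515/18122 ≈ -0.52505)
M - (-8683 + 12233)/(T(-48) + 7029) = -9515/18122 - (-8683 + 12233)/((31 + 2*(-48)²) + 7029) = -9515/18122 - 3550/((31 + 2*2304) + 7029) = -9515/18122 - 3550/((31 + 4608) + 7029) = -9515/18122 - 3550/(4639 + 7029) = -9515/18122 - 3550/11668 = -9515/18122 - 1*1775/5834 = -9515/18122 - 1775/5834 = -21919265/26430937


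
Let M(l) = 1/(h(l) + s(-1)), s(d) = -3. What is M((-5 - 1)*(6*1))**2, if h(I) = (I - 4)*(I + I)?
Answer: 1/8277129 ≈ 1.2081e-7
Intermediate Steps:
h(I) = 2*I*(-4 + I) (h(I) = (-4 + I)*(2*I) = 2*I*(-4 + I))
M(l) = 1/(-3 + 2*l*(-4 + l)) (M(l) = 1/(2*l*(-4 + l) - 3) = 1/(-3 + 2*l*(-4 + l)))
M((-5 - 1)*(6*1))**2 = (1/(-3 + 2*((-5 - 1)*(6*1))*(-4 + (-5 - 1)*(6*1))))**2 = (1/(-3 + 2*(-6*6)*(-4 - 6*6)))**2 = (1/(-3 + 2*(-36)*(-4 - 36)))**2 = (1/(-3 + 2*(-36)*(-40)))**2 = (1/(-3 + 2880))**2 = (1/2877)**2 = 1/8277129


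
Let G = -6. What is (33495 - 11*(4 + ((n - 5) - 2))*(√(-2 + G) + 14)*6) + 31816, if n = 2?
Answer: 66235 + 132*I*√2 ≈ 66235.0 + 186.68*I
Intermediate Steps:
(33495 - 11*(4 + ((n - 5) - 2))*(√(-2 + G) + 14)*6) + 31816 = (33495 - 11*(4 + ((2 - 5) - 2))*(√(-2 - 6) + 14)*6) + 31816 = (33495 - 11*(4 + (-3 - 2))*(√(-8) + 14)*6) + 31816 = (33495 - 11*(4 - 5)*(2*I*√2 + 14)*6) + 31816 = (33495 - (-11)*(14 + 2*I*√2)*6) + 31816 = (33495 - 11*(-14 - 2*I*√2)*6) + 31816 = (33495 + (154 + 22*I*√2)*6) + 31816 = (33495 + (924 + 132*I*√2)) + 31816 = (34419 + 132*I*√2) + 31816 = 66235 + 132*I*√2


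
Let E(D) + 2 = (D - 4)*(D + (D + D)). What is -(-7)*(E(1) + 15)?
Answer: 28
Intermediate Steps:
E(D) = -2 + 3*D*(-4 + D) (E(D) = -2 + (D - 4)*(D + (D + D)) = -2 + (-4 + D)*(D + 2*D) = -2 + (-4 + D)*(3*D) = -2 + 3*D*(-4 + D))
-(-7)*(E(1) + 15) = -(-7)*((-2 - 12*1 + 3*1²) + 15) = -(-7)*((-2 - 12 + 3*1) + 15) = -(-7)*((-2 - 12 + 3) + 15) = -(-7)*(-11 + 15) = -(-7)*4 = -1*(-28) = 28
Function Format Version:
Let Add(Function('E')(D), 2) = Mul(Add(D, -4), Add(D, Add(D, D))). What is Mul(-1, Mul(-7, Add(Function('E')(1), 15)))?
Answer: 28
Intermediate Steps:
Function('E')(D) = Add(-2, Mul(3, D, Add(-4, D))) (Function('E')(D) = Add(-2, Mul(Add(D, -4), Add(D, Add(D, D)))) = Add(-2, Mul(Add(-4, D), Add(D, Mul(2, D)))) = Add(-2, Mul(Add(-4, D), Mul(3, D))) = Add(-2, Mul(3, D, Add(-4, D))))
Mul(-1, Mul(-7, Add(Function('E')(1), 15))) = Mul(-1, Mul(-7, Add(Add(-2, Mul(-12, 1), Mul(3, Pow(1, 2))), 15))) = Mul(-1, Mul(-7, Add(Add(-2, -12, Mul(3, 1)), 15))) = Mul(-1, Mul(-7, Add(Add(-2, -12, 3), 15))) = Mul(-1, Mul(-7, Add(-11, 15))) = Mul(-1, Mul(-7, 4)) = Mul(-1, -28) = 28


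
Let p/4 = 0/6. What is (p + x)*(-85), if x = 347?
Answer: -29495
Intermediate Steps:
p = 0 (p = 4*(0/6) = 4*((⅙)*0) = 4*0 = 0)
(p + x)*(-85) = (0 + 347)*(-85) = 347*(-85) = -29495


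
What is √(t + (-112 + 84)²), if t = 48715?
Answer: √49499 ≈ 222.48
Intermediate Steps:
√(t + (-112 + 84)²) = √(48715 + (-112 + 84)²) = √(48715 + (-28)²) = √(48715 + 784) = √49499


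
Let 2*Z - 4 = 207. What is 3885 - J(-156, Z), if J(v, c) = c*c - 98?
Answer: -28589/4 ≈ -7147.3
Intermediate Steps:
Z = 211/2 (Z = 2 + (½)*207 = 2 + 207/2 = 211/2 ≈ 105.50)
J(v, c) = -98 + c² (J(v, c) = c² - 98 = -98 + c²)
3885 - J(-156, Z) = 3885 - (-98 + (211/2)²) = 3885 - (-98 + 44521/4) = 3885 - 1*44129/4 = 3885 - 44129/4 = -28589/4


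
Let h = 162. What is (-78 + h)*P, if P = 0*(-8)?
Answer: 0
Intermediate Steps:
P = 0
(-78 + h)*P = (-78 + 162)*0 = 84*0 = 0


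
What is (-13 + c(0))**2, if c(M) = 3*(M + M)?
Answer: 169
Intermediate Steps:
c(M) = 6*M (c(M) = 3*(2*M) = 6*M)
(-13 + c(0))**2 = (-13 + 6*0)**2 = (-13 + 0)**2 = (-13)**2 = 169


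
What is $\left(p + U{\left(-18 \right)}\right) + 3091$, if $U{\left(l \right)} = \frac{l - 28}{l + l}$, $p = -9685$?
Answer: $- \frac{118669}{18} \approx -6592.7$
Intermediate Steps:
$U{\left(l \right)} = \frac{-28 + l}{2 l}$
$\left(p + U{\left(-18 \right)}\right) + 3091 = \left(-9685 + \frac{-28 - 18}{2 \left(-18\right)}\right) + 3091 = \left(-9685 + \frac{1}{2} \left(- \frac{1}{18}\right) \left(-46\right)\right) + 3091 = \left(-9685 + \frac{23}{18}\right) + 3091 = - \frac{174307}{18} + 3091 = - \frac{118669}{18}$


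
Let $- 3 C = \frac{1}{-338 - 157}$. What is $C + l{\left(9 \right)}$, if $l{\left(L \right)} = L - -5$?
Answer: $\frac{20791}{1485} \approx 14.001$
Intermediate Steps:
$l{\left(L \right)} = 5 + L$ ($l{\left(L \right)} = L + 5 = 5 + L$)
$C = \frac{1}{1485}$ ($C = - \frac{1}{3 \left(-338 - 157\right)} = - \frac{1}{3 \left(-495\right)} = \left(- \frac{1}{3}\right) \left(- \frac{1}{495}\right) = \frac{1}{1485} \approx 0.0006734$)
$C + l{\left(9 \right)} = \frac{1}{1485} + \left(5 + 9\right) = \frac{1}{1485} + 14 = \frac{20791}{1485}$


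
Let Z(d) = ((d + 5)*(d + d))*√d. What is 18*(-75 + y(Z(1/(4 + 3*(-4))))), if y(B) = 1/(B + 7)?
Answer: -542921958/402929 + 44928*I*√2/402929 ≈ -1347.4 + 0.15769*I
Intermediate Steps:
Z(d) = 2*d^(3/2)*(5 + d) (Z(d) = ((5 + d)*(2*d))*√d = (2*d*(5 + d))*√d = 2*d^(3/2)*(5 + d))
y(B) = 1/(7 + B)
18*(-75 + y(Z(1/(4 + 3*(-4))))) = 18*(-75 + 1/(7 + 2*(1/(4 + 3*(-4)))^(3/2)*(5 + 1/(4 + 3*(-4))))) = 18*(-75 + 1/(7 + 2*(1/(4 - 12))^(3/2)*(5 + 1/(4 - 12)))) = 18*(-75 + 1/(7 + 2*(1/(-8))^(3/2)*(5 + 1/(-8)))) = 18*(-75 + 1/(7 + 2*(-⅛)^(3/2)*(5 - ⅛))) = 18*(-75 + 1/(7 + 2*(-I*√2/32)*(39/8))) = 18*(-75 + 1/(7 - 39*I*√2/128)) = -1350 + 18/(7 - 39*I*√2/128)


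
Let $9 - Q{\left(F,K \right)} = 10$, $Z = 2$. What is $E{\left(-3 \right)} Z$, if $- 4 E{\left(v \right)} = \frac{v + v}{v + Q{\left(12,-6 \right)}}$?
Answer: $- \frac{3}{4} \approx -0.75$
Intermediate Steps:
$Q{\left(F,K \right)} = -1$ ($Q{\left(F,K \right)} = 9 - 10 = -1$)
$E{\left(v \right)} = - \frac{v}{2 \left(-1 + v\right)}$ ($E{\left(v \right)} = - \frac{\left(v + v\right) \frac{1}{v - 1}}{4} = - \frac{2 v \frac{1}{-1 + v}}{4} = - \frac{v}{2 \left(-1 + v\right)}$)
$E{\left(-3 \right)} Z = \left(-1\right) \left(-3\right) \frac{1}{-2 + 2 \left(-3\right)} 2 = \left(-1\right) \left(-3\right) \frac{1}{-2 - 6} \cdot 2 = \left(-1\right) \left(-3\right) \frac{1}{-8} \cdot 2 = \left(-1\right) \left(-3\right) \left(- \frac{1}{8}\right) 2 = \left(- \frac{3}{8}\right) 2 = - \frac{3}{4}$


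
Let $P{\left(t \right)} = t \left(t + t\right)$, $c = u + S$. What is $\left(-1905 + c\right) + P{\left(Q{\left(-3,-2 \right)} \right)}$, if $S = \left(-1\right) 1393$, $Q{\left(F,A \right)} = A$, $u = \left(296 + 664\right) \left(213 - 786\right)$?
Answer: $-553370$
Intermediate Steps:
$u = -550080$ ($u = 960 \left(-573\right) = -550080$)
$S = -1393$
$c = -551473$ ($c = -550080 - 1393 = -551473$)
$P{\left(t \right)} = 2 t^{2}$ ($P{\left(t \right)} = t 2 t = 2 t^{2}$)
$\left(-1905 + c\right) + P{\left(Q{\left(-3,-2 \right)} \right)} = \left(-1905 - 551473\right) + 2 \left(-2\right)^{2} = -553378 + 2 \cdot 4 = -553378 + 8 = -553370$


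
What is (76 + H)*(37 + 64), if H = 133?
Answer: 21109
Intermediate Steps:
(76 + H)*(37 + 64) = (76 + 133)*(37 + 64) = 209*101 = 21109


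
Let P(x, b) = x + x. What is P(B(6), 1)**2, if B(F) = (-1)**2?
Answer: 4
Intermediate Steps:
B(F) = 1
P(x, b) = 2*x
P(B(6), 1)**2 = (2*1)**2 = 2**2 = 4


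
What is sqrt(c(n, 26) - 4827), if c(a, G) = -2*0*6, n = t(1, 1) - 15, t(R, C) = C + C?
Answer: I*sqrt(4827) ≈ 69.477*I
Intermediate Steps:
t(R, C) = 2*C
n = -13 (n = 2*1 - 15 = 2 - 15 = -13)
c(a, G) = 0 (c(a, G) = 0*6 = 0)
sqrt(c(n, 26) - 4827) = sqrt(0 - 4827) = sqrt(-4827) = I*sqrt(4827)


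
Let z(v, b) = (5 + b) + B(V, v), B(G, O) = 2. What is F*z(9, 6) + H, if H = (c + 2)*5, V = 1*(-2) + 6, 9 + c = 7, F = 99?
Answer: 1287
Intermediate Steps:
c = -2 (c = -9 + 7 = -2)
V = 4 (V = -2 + 6 = 4)
z(v, b) = 7 + b (z(v, b) = (5 + b) + 2 = 7 + b)
H = 0 (H = (-2 + 2)*5 = 0*5 = 0)
F*z(9, 6) + H = 99*(7 + 6) + 0 = 99*13 + 0 = 1287 + 0 = 1287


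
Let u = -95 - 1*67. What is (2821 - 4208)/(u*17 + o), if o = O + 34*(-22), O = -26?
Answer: 1387/3528 ≈ 0.39314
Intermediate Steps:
u = -162 (u = -95 - 67 = -162)
o = -774 (o = -26 + 34*(-22) = -26 - 748 = -774)
(2821 - 4208)/(u*17 + o) = (2821 - 4208)/(-162*17 - 774) = -1387/(-2754 - 774) = -1387/(-3528) = -1387*(-1/3528) = 1387/3528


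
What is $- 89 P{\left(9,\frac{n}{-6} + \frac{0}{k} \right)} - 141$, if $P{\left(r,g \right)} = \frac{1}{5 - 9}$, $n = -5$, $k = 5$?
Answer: $- \frac{475}{4} \approx -118.75$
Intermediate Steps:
$P{\left(r,g \right)} = - \frac{1}{4}$ ($P{\left(r,g \right)} = \frac{1}{-4} = - \frac{1}{4}$)
$- 89 P{\left(9,\frac{n}{-6} + \frac{0}{k} \right)} - 141 = \left(-89\right) \left(- \frac{1}{4}\right) - 141 = \frac{89}{4} - 141 = - \frac{475}{4}$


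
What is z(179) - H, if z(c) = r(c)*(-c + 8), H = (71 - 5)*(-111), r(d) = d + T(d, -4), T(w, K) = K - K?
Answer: -23283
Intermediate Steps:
T(w, K) = 0
r(d) = d (r(d) = d + 0 = d)
H = -7326 (H = 66*(-111) = -7326)
z(c) = c*(8 - c) (z(c) = c*(-c + 8) = c*(8 - c))
z(179) - H = 179*(8 - 1*179) - 1*(-7326) = 179*(8 - 179) + 7326 = 179*(-171) + 7326 = -30609 + 7326 = -23283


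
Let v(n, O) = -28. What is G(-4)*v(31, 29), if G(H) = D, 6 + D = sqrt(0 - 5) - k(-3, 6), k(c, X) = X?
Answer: 336 - 28*I*sqrt(5) ≈ 336.0 - 62.61*I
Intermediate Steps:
D = -12 + I*sqrt(5) (D = -6 + (sqrt(0 - 5) - 1*6) = -6 + (sqrt(-5) - 6) = -6 + (I*sqrt(5) - 6) = -6 + (-6 + I*sqrt(5)) = -12 + I*sqrt(5) ≈ -12.0 + 2.2361*I)
G(H) = -12 + I*sqrt(5)
G(-4)*v(31, 29) = (-12 + I*sqrt(5))*(-28) = 336 - 28*I*sqrt(5)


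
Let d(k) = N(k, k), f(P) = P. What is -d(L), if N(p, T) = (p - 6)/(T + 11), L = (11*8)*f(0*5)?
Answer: 6/11 ≈ 0.54545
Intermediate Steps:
L = 0 (L = (11*8)*(0*5) = 88*0 = 0)
N(p, T) = (-6 + p)/(11 + T)
d(k) = (-6 + k)/(11 + k)
-d(L) = -(-6 + 0)/(11 + 0) = -(-6)/11 = -1*(-6/11) = 6/11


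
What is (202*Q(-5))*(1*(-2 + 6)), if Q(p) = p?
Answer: -4040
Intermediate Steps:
(202*Q(-5))*(1*(-2 + 6)) = (202*(-5))*(1*(-2 + 6)) = -1010*4 = -4040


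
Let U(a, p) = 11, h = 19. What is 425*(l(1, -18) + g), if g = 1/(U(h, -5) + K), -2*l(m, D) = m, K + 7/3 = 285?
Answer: -371875/1762 ≈ -211.05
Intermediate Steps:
K = 848/3 (K = -7/3 + 285 = 848/3 ≈ 282.67)
l(m, D) = -m/2
g = 3/881 (g = 1/(11 + 848/3) = 1/(881/3) = 3/881 ≈ 0.0034052)
425*(l(1, -18) + g) = 425*(-½*1 + 3/881) = 425*(-½ + 3/881) = 425*(-875/1762) = -371875/1762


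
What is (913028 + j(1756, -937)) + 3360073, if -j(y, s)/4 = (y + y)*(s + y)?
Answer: -7232211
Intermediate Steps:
j(y, s) = -8*y*(s + y) (j(y, s) = -4*(y + y)*(s + y) = -4*2*y*(s + y) = -8*y*(s + y))
(913028 + j(1756, -937)) + 3360073 = (913028 - 8*1756*(-937 + 1756)) + 3360073 = (913028 - 8*1756*819) + 3360073 = (913028 - 11505312) + 3360073 = -10592284 + 3360073 = -7232211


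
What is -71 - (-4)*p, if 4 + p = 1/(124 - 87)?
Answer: -3215/37 ≈ -86.892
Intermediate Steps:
p = -147/37 (p = -4 + 1/(124 - 87) = -4 + 1/37 = -147/37 ≈ -3.9730)
-71 - (-4)*p = -71 - (-4)*(-147)/37 = -71 - 4*147/37 = -71 - 588/37 = -3215/37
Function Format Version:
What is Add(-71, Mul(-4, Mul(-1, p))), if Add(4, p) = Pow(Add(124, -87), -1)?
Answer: Rational(-3215, 37) ≈ -86.892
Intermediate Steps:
p = Rational(-147, 37) (p = Add(-4, Pow(Add(124, -87), -1)) = Add(-4, Pow(37, -1)) = Add(-4, Rational(1, 37)) = Rational(-147, 37) ≈ -3.9730)
Add(-71, Mul(-4, Mul(-1, p))) = Add(-71, Mul(-4, Mul(-1, Rational(-147, 37)))) = Add(-71, Mul(-4, Rational(147, 37))) = Add(-71, Rational(-588, 37)) = Rational(-3215, 37)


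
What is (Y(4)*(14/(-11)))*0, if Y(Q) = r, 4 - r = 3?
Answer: 0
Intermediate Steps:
r = 1 (r = 4 - 1*3 = 4 - 3 = 1)
Y(Q) = 1
(Y(4)*(14/(-11)))*0 = (1*(14/(-11)))*0 = (1*(14*(-1/11)))*0 = (1*(-14/11))*0 = -14/11*0 = 0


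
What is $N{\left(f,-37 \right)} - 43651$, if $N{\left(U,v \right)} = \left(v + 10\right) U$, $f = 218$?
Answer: $-49537$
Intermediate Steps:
$N{\left(U,v \right)} = U \left(10 + v\right)$ ($N{\left(U,v \right)} = \left(10 + v\right) U = U \left(10 + v\right)$)
$N{\left(f,-37 \right)} - 43651 = 218 \left(10 - 37\right) - 43651 = 218 \left(-27\right) - 43651 = -5886 - 43651 = -49537$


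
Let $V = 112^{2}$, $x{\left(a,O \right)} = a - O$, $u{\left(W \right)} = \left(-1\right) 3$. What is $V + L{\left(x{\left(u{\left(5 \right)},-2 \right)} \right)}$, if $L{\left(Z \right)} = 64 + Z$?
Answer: $12607$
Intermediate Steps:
$u{\left(W \right)} = -3$
$V = 12544$
$V + L{\left(x{\left(u{\left(5 \right)},-2 \right)} \right)} = 12544 + \left(64 - 1\right) = 12544 + 63 = 12607$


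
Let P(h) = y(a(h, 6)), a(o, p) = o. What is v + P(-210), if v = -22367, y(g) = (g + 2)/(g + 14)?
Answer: -1095931/49 ≈ -22366.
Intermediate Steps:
y(g) = (2 + g)/(14 + g)
P(h) = (2 + h)/(14 + h)
v + P(-210) = -22367 + (2 - 210)/(14 - 210) = -22367 - 208/(-196) = -22367 - 1/196*(-208) = -22367 + 52/49 = -1095931/49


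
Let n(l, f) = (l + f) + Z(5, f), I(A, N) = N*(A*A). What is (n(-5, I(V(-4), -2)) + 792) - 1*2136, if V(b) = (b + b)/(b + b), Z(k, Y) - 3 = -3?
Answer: -1351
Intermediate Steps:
Z(k, Y) = 0 (Z(k, Y) = 3 - 3 = 0)
V(b) = 1 (V(b) = (2*b)/((2*b)) = (2*b)*(1/(2*b)) = 1)
I(A, N) = N*A²
n(l, f) = f + l (n(l, f) = (l + f) + 0 = (f + l) + 0 = f + l)
(n(-5, I(V(-4), -2)) + 792) - 1*2136 = ((-2*1² - 5) + 792) - 1*2136 = ((-2*1 - 5) + 792) - 2136 = ((-2 - 5) + 792) - 2136 = (-7 + 792) - 2136 = 785 - 2136 = -1351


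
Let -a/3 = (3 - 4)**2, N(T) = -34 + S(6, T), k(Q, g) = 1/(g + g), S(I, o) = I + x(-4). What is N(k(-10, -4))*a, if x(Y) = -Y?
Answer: 72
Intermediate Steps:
S(I, o) = 4 + I (S(I, o) = I - 1*(-4) = I + 4 = 4 + I)
k(Q, g) = 1/(2*g)
N(T) = -24 (N(T) = -34 + (4 + 6) = -34 + 10 = -24)
a = -3 (a = -3*(3 - 4)**2 = -3*(-1)**2 = -3*1 = -3)
N(k(-10, -4))*a = -24*(-3) = 72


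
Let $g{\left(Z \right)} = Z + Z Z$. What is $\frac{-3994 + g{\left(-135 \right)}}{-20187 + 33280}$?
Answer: $\frac{14096}{13093} \approx 1.0766$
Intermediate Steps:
$g{\left(Z \right)} = Z + Z^{2}$
$\frac{-3994 + g{\left(-135 \right)}}{-20187 + 33280} = \frac{-3994 - 135 \left(1 - 135\right)}{-20187 + 33280} = \frac{-3994 - -18090}{13093} = \left(-3994 + 18090\right) \frac{1}{13093} = 14096 \cdot \frac{1}{13093} = \frac{14096}{13093}$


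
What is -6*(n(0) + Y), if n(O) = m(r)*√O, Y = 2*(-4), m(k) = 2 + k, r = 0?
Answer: 48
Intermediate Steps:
Y = -8
n(O) = 2*√O (n(O) = (2 + 0)*√O = 2*√O)
-6*(n(0) + Y) = -6*(2*√0 - 8) = -6*(2*0 - 8) = -6*(0 - 8) = -6*(-8) = 48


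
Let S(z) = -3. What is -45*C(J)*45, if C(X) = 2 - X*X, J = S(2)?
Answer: 14175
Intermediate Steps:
J = -3
C(X) = 2 - X²
-45*C(J)*45 = -45*(2 - 1*(-3)²)*45 = -45*(2 - 1*9)*45 = -45*(2 - 9)*45 = -45*(-7)*45 = 315*45 = 14175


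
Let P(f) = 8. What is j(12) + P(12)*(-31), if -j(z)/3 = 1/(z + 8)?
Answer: -4963/20 ≈ -248.15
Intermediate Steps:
j(z) = -3/(8 + z) (j(z) = -3/(z + 8) = -3/(8 + z))
j(12) + P(12)*(-31) = -3/(8 + 12) + 8*(-31) = -3/20 - 248 = -4963/20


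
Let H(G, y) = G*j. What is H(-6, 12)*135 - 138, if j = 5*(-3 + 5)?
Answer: -8238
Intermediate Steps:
j = 10 (j = 5*2 = 10)
H(G, y) = 10*G (H(G, y) = G*10 = 10*G)
H(-6, 12)*135 - 138 = (10*(-6))*135 - 138 = -60*135 - 138 = -8100 - 138 = -8238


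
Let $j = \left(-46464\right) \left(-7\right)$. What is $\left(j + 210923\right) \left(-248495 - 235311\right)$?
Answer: $-259402746826$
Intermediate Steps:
$j = 325248$
$\left(j + 210923\right) \left(-248495 - 235311\right) = \left(325248 + 210923\right) \left(-248495 - 235311\right) = 536171 \left(-483806\right) = -259402746826$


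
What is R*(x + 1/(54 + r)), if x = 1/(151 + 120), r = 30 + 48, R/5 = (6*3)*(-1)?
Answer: -6045/5962 ≈ -1.0139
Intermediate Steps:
R = -90 (R = 5*((6*3)*(-1)) = 5*(18*(-1)) = 5*(-18) = -90)
r = 78
x = 1/271 ≈ 0.0036900
R*(x + 1/(54 + r)) = -90*(1/271 + 1/(54 + 78)) = -90*(1/271 + 1/132) = -90*403/35772 = -6045/5962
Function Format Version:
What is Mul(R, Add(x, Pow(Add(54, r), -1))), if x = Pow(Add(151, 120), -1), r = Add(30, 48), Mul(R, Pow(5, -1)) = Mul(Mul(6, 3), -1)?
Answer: Rational(-6045, 5962) ≈ -1.0139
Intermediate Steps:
R = -90 (R = Mul(5, Mul(Mul(6, 3), -1)) = Mul(5, Mul(18, -1)) = Mul(5, -18) = -90)
r = 78
x = Rational(1, 271) (x = Pow(271, -1) = Rational(1, 271) ≈ 0.0036900)
Mul(R, Add(x, Pow(Add(54, r), -1))) = Mul(-90, Add(Rational(1, 271), Pow(Add(54, 78), -1))) = Mul(-90, Add(Rational(1, 271), Pow(132, -1))) = Mul(-90, Add(Rational(1, 271), Rational(1, 132))) = Mul(-90, Rational(403, 35772)) = Rational(-6045, 5962)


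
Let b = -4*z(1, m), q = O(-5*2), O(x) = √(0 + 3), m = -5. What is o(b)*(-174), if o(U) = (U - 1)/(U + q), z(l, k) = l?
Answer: -3480/13 - 870*√3/13 ≈ -383.61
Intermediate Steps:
O(x) = √3
q = √3 ≈ 1.7320
b = -4 (b = -4*1 = -4)
o(U) = (-1 + U)/(U + √3) (o(U) = (U - 1)/(U + √3) = (-1 + U)/(U + √3))
o(b)*(-174) = ((-1 - 4)/(-4 + √3))*(-174) = (-5/(-4 + √3))*(-174) = -5/(-4 + √3)*(-174) = 870/(-4 + √3)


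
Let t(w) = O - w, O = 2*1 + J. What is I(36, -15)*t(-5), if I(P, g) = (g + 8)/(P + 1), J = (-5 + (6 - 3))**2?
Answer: -77/37 ≈ -2.0811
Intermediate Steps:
J = 4 (J = (-5 + 3)**2 = (-2)**2 = 4)
I(P, g) = (8 + g)/(1 + P)
O = 6 (O = 2*1 + 4 = 2 + 4 = 6)
t(w) = 6 - w
I(36, -15)*t(-5) = ((8 - 15)/(1 + 36))*(6 - 1*(-5)) = (-7/37)*(6 + 5) = ((1/37)*(-7))*11 = -7/37*11 = -77/37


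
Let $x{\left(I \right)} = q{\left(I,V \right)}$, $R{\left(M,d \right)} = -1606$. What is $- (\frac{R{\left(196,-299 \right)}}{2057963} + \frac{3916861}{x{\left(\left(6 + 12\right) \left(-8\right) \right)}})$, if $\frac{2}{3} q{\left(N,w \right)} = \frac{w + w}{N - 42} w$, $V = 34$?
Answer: $\frac{249883406366701}{1189502614} \approx 2.1007 \cdot 10^{5}$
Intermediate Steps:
$q{\left(N,w \right)} = \frac{3 w^{2}}{-42 + N}$ ($q{\left(N,w \right)} = \frac{3 \frac{w + w}{N - 42} w}{2} = \frac{3 \frac{2 w}{-42 + N} w}{2} = \frac{3 \frac{2 w^{2}}{-42 + N}}{2} = \frac{3 w^{2}}{-42 + N}$)
$x{\left(I \right)} = \frac{3468}{-42 + I}$ ($x{\left(I \right)} = \frac{3 \cdot 34^{2}}{-42 + I} = 3 \cdot 1156 \frac{1}{-42 + I} = \frac{3468}{-42 + I}$)
$- (\frac{R{\left(196,-299 \right)}}{2057963} + \frac{3916861}{x{\left(\left(6 + 12\right) \left(-8\right) \right)}}) = - (- \frac{1606}{2057963} + \frac{3916861}{3468 \frac{1}{-42 + \left(6 + 12\right) \left(-8\right)}}) = - (\left(-1606\right) \frac{1}{2057963} + \frac{3916861}{3468 \frac{1}{-42 + 18 \left(-8\right)}}) = - (- \frac{1606}{2057963} + \frac{3916861}{3468 \frac{1}{-42 - 144}}) = - (- \frac{1606}{2057963} + \frac{3916861}{3468 \frac{1}{-186}}) = - (- \frac{1606}{2057963} + \frac{3916861}{3468 \left(- \frac{1}{186}\right)}) = - (- \frac{1606}{2057963} + \frac{3916861}{- \frac{578}{31}}) = - (- \frac{1606}{2057963} + 3916861 \left(- \frac{31}{578}\right)) = - (- \frac{1606}{2057963} - \frac{121422691}{578}) = \left(-1\right) \left(- \frac{249883406366701}{1189502614}\right) = \frac{249883406366701}{1189502614}$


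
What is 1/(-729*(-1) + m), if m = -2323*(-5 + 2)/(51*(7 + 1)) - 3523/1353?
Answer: 184008/136805723 ≈ 0.0013450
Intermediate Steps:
m = 2663891/184008 (m = -2323/((8/(-3))*51) - 3523*1/1353 = -2323/((8*(-⅓))*51) - 3523/1353 = -2323/((-8/3*51)) - 3523/1353 = -2323/(-136) - 3523/1353 = -2323*(-1/136) - 3523/1353 = 2323/136 - 3523/1353 = 2663891/184008 ≈ 14.477)
1/(-729*(-1) + m) = 1/(-729*(-1) + 2663891/184008) = 1/(729 + 2663891/184008) = 1/(136805723/184008) = 184008/136805723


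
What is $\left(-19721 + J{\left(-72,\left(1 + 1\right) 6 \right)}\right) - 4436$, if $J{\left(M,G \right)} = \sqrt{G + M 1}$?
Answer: $-24157 + 2 i \sqrt{15} \approx -24157.0 + 7.746 i$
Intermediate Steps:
$J{\left(M,G \right)} = \sqrt{G + M}$
$\left(-19721 + J{\left(-72,\left(1 + 1\right) 6 \right)}\right) - 4436 = \left(-19721 + \sqrt{\left(1 + 1\right) 6 - 72}\right) - 4436 = \left(-19721 + \sqrt{2 \cdot 6 - 72}\right) - 4436 = \left(-19721 + \sqrt{12 - 72}\right) - 4436 = \left(-19721 + \sqrt{-60}\right) - 4436 = \left(-19721 + 2 i \sqrt{15}\right) - 4436 = -24157 + 2 i \sqrt{15}$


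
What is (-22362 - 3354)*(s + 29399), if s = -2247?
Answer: -698240832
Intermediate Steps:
(-22362 - 3354)*(s + 29399) = (-22362 - 3354)*(-2247 + 29399) = -25716*27152 = -698240832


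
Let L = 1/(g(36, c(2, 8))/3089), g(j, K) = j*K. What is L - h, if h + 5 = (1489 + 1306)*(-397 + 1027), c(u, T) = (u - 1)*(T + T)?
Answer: -1014243631/576 ≈ -1.7608e+6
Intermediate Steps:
c(u, T) = 2*T*(-1 + u) (c(u, T) = (-1 + u)*(2*T) = 2*T*(-1 + u))
g(j, K) = K*j
h = 1760845 (h = -5 + (1489 + 1306)*(-397 + 1027) = -5 + 2795*630 = -5 + 1760850 = 1760845)
L = 3089/576 (L = 1/(((2*8*(-1 + 2))*36)/3089) = 1/(((2*8*1)*36)*(1/3089)) = 1/((16*36)*(1/3089)) = 1/(576*(1/3089)) = 1/(576/3089) = 3089/576 ≈ 5.3628)
L - h = 3089/576 - 1*1760845 = 3089/576 - 1760845 = -1014243631/576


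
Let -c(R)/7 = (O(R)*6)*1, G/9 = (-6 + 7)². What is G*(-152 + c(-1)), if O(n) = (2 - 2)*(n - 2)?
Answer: -1368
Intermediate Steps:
O(n) = 0 (O(n) = 0*(-2 + n) = 0)
G = 9 (G = 9*(-6 + 7)² = 9*1² = 9*1 = 9)
c(R) = 0 (c(R) = -7*0*6 = -0 = -7*0 = 0)
G*(-152 + c(-1)) = 9*(-152 + 0) = 9*(-152) = -1368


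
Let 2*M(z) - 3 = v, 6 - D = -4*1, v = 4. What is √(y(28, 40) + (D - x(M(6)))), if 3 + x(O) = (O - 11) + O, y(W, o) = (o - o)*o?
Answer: √17 ≈ 4.1231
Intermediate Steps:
D = 10 (D = 6 - (-4) = 6 - 1*(-4) = 6 + 4 = 10)
M(z) = 7/2 (M(z) = 3/2 + (½)*4 = 3/2 + 2 = 7/2)
y(W, o) = 0 (y(W, o) = 0*o = 0)
x(O) = -14 + 2*O (x(O) = -3 + ((O - 11) + O) = -3 + ((-11 + O) + O) = -3 + (-11 + 2*O) = -14 + 2*O)
√(y(28, 40) + (D - x(M(6)))) = √(0 + (10 - (-14 + 2*(7/2)))) = √(0 + (10 - (-14 + 7))) = √(0 + (10 - 1*(-7))) = √(0 + (10 + 7)) = √(0 + 17) = √17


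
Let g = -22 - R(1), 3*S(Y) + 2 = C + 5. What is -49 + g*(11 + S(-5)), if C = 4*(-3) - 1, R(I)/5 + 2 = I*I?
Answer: -538/3 ≈ -179.33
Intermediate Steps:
R(I) = -10 + 5*I**2 (R(I) = -10 + 5*(I*I) = -10 + 5*I**2)
C = -13 (C = -12 - 1 = -13)
S(Y) = -10/3 (S(Y) = -2/3 + (-13 + 5)/3 = -2/3 + (1/3)*(-8) = -2/3 - 8/3 = -10/3)
g = -17 (g = -22 - (-10 + 5*1**2) = -22 - (-10 + 5*1) = -22 - (-10 + 5) = -22 - 1*(-5) = -22 + 5 = -17)
-49 + g*(11 + S(-5)) = -49 - 17*(11 - 10/3) = -49 - 17*23/3 = -49 - 391/3 = -538/3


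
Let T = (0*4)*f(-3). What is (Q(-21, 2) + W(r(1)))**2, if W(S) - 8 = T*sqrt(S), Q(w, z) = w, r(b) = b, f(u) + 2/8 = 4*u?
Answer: 169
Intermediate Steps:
f(u) = -1/4 + 4*u
T = 0 (T = (0*4)*(-1/4 + 4*(-3)) = 0*(-1/4 - 12) = 0*(-49/4) = 0)
W(S) = 8 (W(S) = 8 + 0*sqrt(S) = 8 + 0 = 8)
(Q(-21, 2) + W(r(1)))**2 = (-21 + 8)**2 = (-13)**2 = 169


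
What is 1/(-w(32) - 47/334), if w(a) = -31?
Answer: 334/10307 ≈ 0.032405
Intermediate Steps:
1/(-w(32) - 47/334) = 1/(-1*(-31) - 47/334) = 1/(31 - 47*1/334) = 1/(31 - 47/334) = 1/(10307/334) = 334/10307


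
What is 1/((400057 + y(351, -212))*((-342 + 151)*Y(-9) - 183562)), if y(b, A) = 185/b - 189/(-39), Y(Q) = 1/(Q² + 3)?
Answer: -29484/2165221196502307 ≈ -1.3617e-11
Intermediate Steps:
Y(Q) = 1/(3 + Q²)
y(b, A) = 63/13 + 185/b (y(b, A) = 185/b - 189*(-1/39) = 185/b + 63/13 = 63/13 + 185/b)
1/((400057 + y(351, -212))*((-342 + 151)*Y(-9) - 183562)) = 1/((400057 + (63/13 + 185/351))*((-342 + 151)/(3 + (-9)²) - 183562)) = 1/((400057 + (63/13 + 185*(1/351)))*(-191/(3 + 81) - 183562)) = 1/((400057 + (63/13 + 185/351))*(-191/84 - 183562)) = 1/((400057 + 1886/351)*(-191*1/84 - 183562)) = 1/(140421893*(-191/84 - 183562)/351) = 1/((140421893/351)*(-15419399/84)) = 1/(-2165221196502307/29484) = -29484/2165221196502307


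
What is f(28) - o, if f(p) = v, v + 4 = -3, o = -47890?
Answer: 47883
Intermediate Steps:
v = -7 (v = -4 - 3 = -7)
f(p) = -7
f(28) - o = -7 - 1*(-47890) = -7 + 47890 = 47883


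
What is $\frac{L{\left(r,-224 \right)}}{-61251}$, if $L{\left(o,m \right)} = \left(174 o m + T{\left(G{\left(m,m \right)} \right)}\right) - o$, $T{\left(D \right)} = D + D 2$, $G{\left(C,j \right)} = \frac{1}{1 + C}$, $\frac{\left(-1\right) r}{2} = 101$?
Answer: $- \frac{1755757939}{13658973} \approx -128.54$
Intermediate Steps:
$r = -202$ ($r = \left(-2\right) 101 = -202$)
$T{\left(D \right)} = 3 D$ ($T{\left(D \right)} = D + 2 D = 3 D$)
$L{\left(o,m \right)} = - o + \frac{3}{1 + m} + 174 m o$ ($L{\left(o,m \right)} = \left(174 o m + \frac{3}{1 + m}\right) - o = \left(174 m o + \frac{3}{1 + m}\right) - o = \left(\frac{3}{1 + m} + 174 m o\right) - o = - o + \frac{3}{1 + m} + 174 m o$)
$\frac{L{\left(r,-224 \right)}}{-61251} = \frac{\frac{1}{1 - 224} \left(3 - 202 \left(1 - 224\right) \left(-1 + 174 \left(-224\right)\right)\right)}{-61251} = \frac{3 - - 45046 \left(-1 - 38976\right)}{-223} \left(- \frac{1}{61251}\right) = - \frac{3 - \left(-45046\right) \left(-38977\right)}{223} \left(- \frac{1}{61251}\right) = - \frac{3 - 1755757942}{223} \left(- \frac{1}{61251}\right) = \left(- \frac{1}{223}\right) \left(-1755757939\right) \left(- \frac{1}{61251}\right) = \frac{1755757939}{223} \left(- \frac{1}{61251}\right) = - \frac{1755757939}{13658973}$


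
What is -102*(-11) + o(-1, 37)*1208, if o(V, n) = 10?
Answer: 13202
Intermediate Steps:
-102*(-11) + o(-1, 37)*1208 = -102*(-11) + 10*1208 = 1122 + 12080 = 13202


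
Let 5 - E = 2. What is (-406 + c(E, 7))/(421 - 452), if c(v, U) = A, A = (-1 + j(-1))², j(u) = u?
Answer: 402/31 ≈ 12.968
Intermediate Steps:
E = 3 (E = 5 - 1*2 = 5 - 2 = 3)
A = 4 (A = (-1 - 1)² = (-2)² = 4)
c(v, U) = 4
(-406 + c(E, 7))/(421 - 452) = (-406 + 4)/(421 - 452) = -402/(-31) = -402*(-1/31) = 402/31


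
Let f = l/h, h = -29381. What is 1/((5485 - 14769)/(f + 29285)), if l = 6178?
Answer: -860416407/272773204 ≈ -3.1543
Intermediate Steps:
f = -6178/29381 (f = 6178/(-29381) = 6178*(-1/29381) = -6178/29381 ≈ -0.21027)
1/((5485 - 14769)/(f + 29285)) = 1/((5485 - 14769)/(-6178/29381 + 29285)) = 1/(-9284/860416407/29381) = 1/(-9284*29381/860416407) = 1/(-272773204/860416407) = -860416407/272773204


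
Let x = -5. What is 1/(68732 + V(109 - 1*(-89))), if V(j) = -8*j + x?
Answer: 1/67143 ≈ 1.4894e-5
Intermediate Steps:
V(j) = -5 - 8*j (V(j) = -8*j - 5 = -5 - 8*j)
1/(68732 + V(109 - 1*(-89))) = 1/(68732 + (-5 - 8*(109 - 1*(-89)))) = 1/(68732 + (-5 - 8*(109 + 89))) = 1/(68732 + (-5 - 8*198)) = 1/(68732 + (-5 - 1584)) = 1/(68732 - 1589) = 1/67143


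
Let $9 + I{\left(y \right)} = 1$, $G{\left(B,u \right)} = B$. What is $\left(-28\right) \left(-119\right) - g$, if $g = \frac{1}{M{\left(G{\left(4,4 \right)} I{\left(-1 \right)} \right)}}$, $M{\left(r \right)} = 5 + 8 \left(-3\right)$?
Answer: $\frac{63309}{19} \approx 3332.1$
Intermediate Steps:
$I{\left(y \right)} = -8$ ($I{\left(y \right)} = -9 + 1 = -8$)
$M{\left(r \right)} = -19$ ($M{\left(r \right)} = 5 - 24 = -19$)
$g = - \frac{1}{19}$ ($g = \frac{1}{-19} = - \frac{1}{19} \approx -0.052632$)
$\left(-28\right) \left(-119\right) - g = \left(-28\right) \left(-119\right) - - \frac{1}{19} = 3332 + \frac{1}{19} = \frac{63309}{19}$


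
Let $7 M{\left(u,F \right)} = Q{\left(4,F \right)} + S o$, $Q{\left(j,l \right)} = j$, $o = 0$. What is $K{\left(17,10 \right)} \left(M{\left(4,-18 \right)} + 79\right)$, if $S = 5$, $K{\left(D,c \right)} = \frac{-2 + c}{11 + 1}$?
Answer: $\frac{1114}{21} \approx 53.048$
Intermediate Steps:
$K{\left(D,c \right)} = - \frac{1}{6} + \frac{c}{12}$ ($K{\left(D,c \right)} = \frac{-2 + c}{12} = \left(-2 + c\right) \frac{1}{12} = - \frac{1}{6} + \frac{c}{12}$)
$M{\left(u,F \right)} = \frac{4}{7}$ ($M{\left(u,F \right)} = \frac{4 + 5 \cdot 0}{7} = \frac{4 + 0}{7} = \frac{1}{7} \cdot 4 = \frac{4}{7}$)
$K{\left(17,10 \right)} \left(M{\left(4,-18 \right)} + 79\right) = \left(- \frac{1}{6} + \frac{1}{12} \cdot 10\right) \left(\frac{4}{7} + 79\right) = \left(- \frac{1}{6} + \frac{5}{6}\right) \frac{557}{7} = \frac{2}{3} \cdot \frac{557}{7} = \frac{1114}{21}$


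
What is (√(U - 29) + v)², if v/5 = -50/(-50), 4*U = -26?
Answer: (10 + I*√142)²/4 ≈ -10.5 + 59.582*I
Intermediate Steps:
U = -13/2 (U = (¼)*(-26) = -13/2 ≈ -6.5000)
v = 5 (v = 5*(-50/(-50)) = 5*(-50*(-1/50)) = 5*1 = 5)
(√(U - 29) + v)² = (√(-13/2 - 29) + 5)² = (√(-71/2) + 5)² = (I*√142/2 + 5)² = (5 + I*√142/2)²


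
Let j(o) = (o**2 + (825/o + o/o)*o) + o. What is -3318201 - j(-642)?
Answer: -3729906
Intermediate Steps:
j(o) = o + o**2 + o*(1 + 825/o) (j(o) = (o**2 + (825/o + 1)*o) + o = (o**2 + (1 + 825/o)*o) + o = (o**2 + o*(1 + 825/o)) + o = o + o**2 + o*(1 + 825/o))
-3318201 - j(-642) = -3318201 - (825 + (-642)**2 + 2*(-642)) = -3318201 - (825 + 412164 - 1284) = -3318201 - 1*411705 = -3318201 - 411705 = -3729906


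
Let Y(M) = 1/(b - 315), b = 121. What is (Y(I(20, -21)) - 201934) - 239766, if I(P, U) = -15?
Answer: -85689801/194 ≈ -4.4170e+5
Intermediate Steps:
Y(M) = -1/194 (Y(M) = 1/(121 - 315) = 1/(-194) = -1/194)
(Y(I(20, -21)) - 201934) - 239766 = (-1/194 - 201934) - 239766 = -39175197/194 - 239766 = -85689801/194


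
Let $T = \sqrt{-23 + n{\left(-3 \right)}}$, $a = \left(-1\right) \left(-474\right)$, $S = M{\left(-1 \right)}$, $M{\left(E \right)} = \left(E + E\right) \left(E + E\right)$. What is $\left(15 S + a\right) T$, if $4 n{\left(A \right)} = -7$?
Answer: $801 i \sqrt{11} \approx 2656.6 i$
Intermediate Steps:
$n{\left(A \right)} = - \frac{7}{4}$ ($n{\left(A \right)} = \frac{1}{4} \left(-7\right) = - \frac{7}{4}$)
$M{\left(E \right)} = 4 E^{2}$ ($M{\left(E \right)} = 2 E 2 E = 4 E^{2}$)
$S = 4$ ($S = 4 \left(-1\right)^{2} = 4 \cdot 1 = 4$)
$a = 474$
$T = \frac{3 i \sqrt{11}}{2}$ ($T = \sqrt{-23 - \frac{7}{4}} = \sqrt{- \frac{99}{4}} = \frac{3 i \sqrt{11}}{2} \approx 4.9749 i$)
$\left(15 S + a\right) T = \left(15 \cdot 4 + 474\right) \frac{3 i \sqrt{11}}{2} = \left(60 + 474\right) \frac{3 i \sqrt{11}}{2} = 534 \frac{3 i \sqrt{11}}{2} = 801 i \sqrt{11}$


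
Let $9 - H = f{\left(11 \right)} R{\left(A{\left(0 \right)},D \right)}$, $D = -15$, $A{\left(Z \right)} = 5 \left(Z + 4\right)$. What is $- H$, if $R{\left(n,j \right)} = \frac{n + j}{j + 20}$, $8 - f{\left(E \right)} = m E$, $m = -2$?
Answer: $21$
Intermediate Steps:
$A{\left(Z \right)} = 20 + 5 Z$ ($A{\left(Z \right)} = 5 \left(4 + Z\right) = 20 + 5 Z$)
$f{\left(E \right)} = 8 + 2 E$ ($f{\left(E \right)} = 8 - - 2 E = 8 + 2 E$)
$R{\left(n,j \right)} = \frac{j + n}{20 + j}$
$H = -21$ ($H = 9 - \left(8 + 2 \cdot 11\right) \frac{-15 + \left(20 + 5 \cdot 0\right)}{20 - 15} = 9 - \left(8 + 22\right) \frac{-15 + \left(20 + 0\right)}{5} = 9 - 30 \frac{-15 + 20}{5} = 9 - 30 \cdot \frac{1}{5} \cdot 5 = 9 - 30 \cdot 1 = 9 - 30 = -21$)
$- H = \left(-1\right) \left(-21\right) = 21$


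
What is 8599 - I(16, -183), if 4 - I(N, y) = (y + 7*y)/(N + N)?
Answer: 34197/4 ≈ 8549.3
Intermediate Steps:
I(N, y) = 4 - 4*y/N (I(N, y) = 4 - (y + 7*y)/(N + N) = 4 - 8*y/(2*N) = 4 - 8*y*1/(2*N) = 4 - 4*y/N)
8599 - I(16, -183) = 8599 - (4 - 4*(-183)/16) = 8599 - (4 - 4*(-183)*1/16) = 8599 - (4 + 183/4) = 8599 - 1*199/4 = 8599 - 199/4 = 34197/4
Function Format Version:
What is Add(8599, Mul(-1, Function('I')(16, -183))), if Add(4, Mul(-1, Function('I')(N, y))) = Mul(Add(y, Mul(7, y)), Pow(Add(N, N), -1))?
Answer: Rational(34197, 4) ≈ 8549.3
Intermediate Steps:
Function('I')(N, y) = Add(4, Mul(-4, y, Pow(N, -1))) (Function('I')(N, y) = Add(4, Mul(-1, Mul(Add(y, Mul(7, y)), Pow(Add(N, N), -1)))) = Add(4, Mul(-1, Mul(Mul(8, y), Pow(Mul(2, N), -1)))) = Add(4, Mul(-1, Mul(Mul(8, y), Mul(Rational(1, 2), Pow(N, -1))))) = Add(4, Mul(-1, Mul(4, y, Pow(N, -1)))) = Add(4, Mul(-4, y, Pow(N, -1))))
Add(8599, Mul(-1, Function('I')(16, -183))) = Add(8599, Mul(-1, Add(4, Mul(-4, -183, Pow(16, -1))))) = Add(8599, Mul(-1, Add(4, Mul(-4, -183, Rational(1, 16))))) = Add(8599, Mul(-1, Add(4, Rational(183, 4)))) = Add(8599, Mul(-1, Rational(199, 4))) = Add(8599, Rational(-199, 4)) = Rational(34197, 4)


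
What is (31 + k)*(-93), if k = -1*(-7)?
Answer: -3534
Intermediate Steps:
k = 7
(31 + k)*(-93) = (31 + 7)*(-93) = 38*(-93) = -3534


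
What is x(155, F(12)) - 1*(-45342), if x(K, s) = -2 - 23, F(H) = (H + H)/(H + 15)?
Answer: 45317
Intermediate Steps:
F(H) = 2*H/(15 + H) (F(H) = (2*H)/(15 + H) = 2*H/(15 + H))
x(K, s) = -25
x(155, F(12)) - 1*(-45342) = -25 - 1*(-45342) = -25 + 45342 = 45317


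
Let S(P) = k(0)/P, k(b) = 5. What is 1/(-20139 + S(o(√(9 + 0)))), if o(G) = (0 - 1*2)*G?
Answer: -6/120839 ≈ -4.9653e-5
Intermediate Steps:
o(G) = -2*G (o(G) = (0 - 2)*G = -2*G)
S(P) = 5/P
1/(-20139 + S(o(√(9 + 0)))) = 1/(-20139 + 5/((-2*√(9 + 0)))) = 1/(-20139 + 5/((-2*√9))) = 1/(-20139 + 5/((-2*3))) = 1/(-20139 + 5/(-6)) = 1/(-20139 + 5*(-⅙)) = 1/(-20139 - ⅚) = 1/(-120839/6) = -6/120839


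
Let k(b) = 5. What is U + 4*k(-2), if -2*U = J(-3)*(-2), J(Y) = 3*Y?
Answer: 11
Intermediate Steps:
U = -9 (U = -3*(-3)*(-2)/2 = -(-9)*(-2)/2 = -1/2*18 = -9)
U + 4*k(-2) = -9 + 4*5 = -9 + 20 = 11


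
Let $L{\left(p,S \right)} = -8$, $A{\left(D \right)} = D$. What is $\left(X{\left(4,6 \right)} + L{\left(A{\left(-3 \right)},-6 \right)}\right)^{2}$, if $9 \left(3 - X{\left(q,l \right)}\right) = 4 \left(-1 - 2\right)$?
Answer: $\frac{121}{9} \approx 13.444$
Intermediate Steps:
$X{\left(q,l \right)} = \frac{13}{3}$ ($X{\left(q,l \right)} = 3 - \frac{4 \left(-1 - 2\right)}{9} = 3 - \frac{4 \left(-3\right)}{9} = 3 - - \frac{4}{3} = 3 + \frac{4}{3} = \frac{13}{3}$)
$\left(X{\left(4,6 \right)} + L{\left(A{\left(-3 \right)},-6 \right)}\right)^{2} = \left(\frac{13}{3} - 8\right)^{2} = \left(- \frac{11}{3}\right)^{2} = \frac{121}{9}$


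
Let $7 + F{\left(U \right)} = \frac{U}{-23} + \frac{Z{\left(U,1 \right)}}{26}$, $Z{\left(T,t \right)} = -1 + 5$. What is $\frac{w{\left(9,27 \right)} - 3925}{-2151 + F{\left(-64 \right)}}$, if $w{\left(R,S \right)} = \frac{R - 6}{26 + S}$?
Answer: $\frac{31099289}{17075646} \approx 1.8213$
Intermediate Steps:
$Z{\left(T,t \right)} = 4$
$w{\left(R,S \right)} = \frac{-6 + R}{26 + S}$
$F{\left(U \right)} = - \frac{89}{13} - \frac{U}{23}$ ($F{\left(U \right)} = -7 + \left(\frac{U}{-23} + \frac{4}{26}\right) = -7 + \left(U \left(- \frac{1}{23}\right) + 4 \cdot \frac{1}{26}\right) = -7 - \left(- \frac{2}{13} + \frac{U}{23}\right) = - \frac{89}{13} - \frac{U}{23}$)
$\frac{w{\left(9,27 \right)} - 3925}{-2151 + F{\left(-64 \right)}} = \frac{\frac{-6 + 9}{26 + 27} - 3925}{-2151 - \frac{1215}{299}} = \frac{\frac{1}{53} \cdot 3 - 3925}{-2151 + \left(- \frac{89}{13} + \frac{64}{23}\right)} = \frac{\frac{1}{53} \cdot 3 - 3925}{-2151 - \frac{1215}{299}} = \frac{\frac{3}{53} - 3925}{- \frac{644364}{299}} = \left(- \frac{208022}{53}\right) \left(- \frac{299}{644364}\right) = \frac{31099289}{17075646}$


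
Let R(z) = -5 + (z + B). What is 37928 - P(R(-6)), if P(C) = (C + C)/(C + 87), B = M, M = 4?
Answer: 1517127/40 ≈ 37928.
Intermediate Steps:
B = 4
R(z) = -1 + z (R(z) = -5 + (z + 4) = -5 + (4 + z) = -1 + z)
P(C) = 2*C/(87 + C) (P(C) = (2*C)/(87 + C) = 2*C/(87 + C))
37928 - P(R(-6)) = 37928 - 2*(-1 - 6)/(87 + (-1 - 6)) = 37928 - 2*(-7)/(87 - 7) = 37928 - 2*(-7)/80 = 37928 - 1*(-7/40) = 37928 + 7/40 = 1517127/40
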